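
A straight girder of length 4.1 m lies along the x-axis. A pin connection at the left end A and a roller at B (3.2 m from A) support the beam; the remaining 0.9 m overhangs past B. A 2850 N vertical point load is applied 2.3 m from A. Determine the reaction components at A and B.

ΣM about A: B_y·3.2 − 2850·2.3 = 0 → B_y = 6555/3.2 = 2048.44 ≈ 2048 N.
ΣF_y = 0: A_y + 2048.44 − 2850 = 0 → A_y = 801.6 N.
ΣF_x = 0: no horizontal applied forces, so A_x = 0.

A_x = 0, A_y = 801.6 N, B_y = 2048 N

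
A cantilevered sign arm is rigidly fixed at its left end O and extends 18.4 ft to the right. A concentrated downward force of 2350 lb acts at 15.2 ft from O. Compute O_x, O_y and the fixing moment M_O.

ΣF_x = 0: O_x = 0.
ΣF_y = 0: O_y − 2350 = 0 → O_y = 2350 lb.
ΣM about O: M_O − 2350·15.2 = 0 → M_O = 35720 lb·ft.

O_x = 0, O_y = 2350 lb, M_O = 35720 lb·ft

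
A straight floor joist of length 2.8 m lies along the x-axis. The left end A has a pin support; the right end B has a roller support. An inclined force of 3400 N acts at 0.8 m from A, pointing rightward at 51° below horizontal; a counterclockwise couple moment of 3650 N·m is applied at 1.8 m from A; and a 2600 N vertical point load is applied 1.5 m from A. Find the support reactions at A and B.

ΣM about A: B_y·2.8 − 3400·sin51°·0.8 + 3650 − 2600·1.5 = 0 → B_y = 2363.84/2.8 = 844.229 ≈ 844.2 N.
ΣF_y = 0: A_y + 844.229 − 3400·sin51° − 2600 = 0 → A_y = 4398 N.
ΣF_x = 0: A_x + 3400·cos51° = 0 → A_x = -2140 N.

A_x = -2140 N, A_y = 4398 N, B_y = 844.2 N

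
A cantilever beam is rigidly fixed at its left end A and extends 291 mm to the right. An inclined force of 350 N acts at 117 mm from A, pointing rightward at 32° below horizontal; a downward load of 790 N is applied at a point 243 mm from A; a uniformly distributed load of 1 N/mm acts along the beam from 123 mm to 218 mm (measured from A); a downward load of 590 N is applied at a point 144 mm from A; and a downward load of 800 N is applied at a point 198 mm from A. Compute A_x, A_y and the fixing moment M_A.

Resultant of the distributed load: 1 × 95 = 95 N at 170.5 mm from A.
ΣF_x = 0: A_x + 350·cos32° = 0 → A_x = -296.8 N.
ΣF_y = 0: A_y − 350·sin32° − 790 − 1·95 − 590 − 800 = 0 → A_y = 2460 N.
ΣM about A: M_A − 350·sin32°·117 − 790·243 − (1·95)·170.5 − 590·144 − 800·198 = 0 → M_A = 473200 N·mm.

A_x = -296.8 N, A_y = 2460 N, M_A = 473200 N·mm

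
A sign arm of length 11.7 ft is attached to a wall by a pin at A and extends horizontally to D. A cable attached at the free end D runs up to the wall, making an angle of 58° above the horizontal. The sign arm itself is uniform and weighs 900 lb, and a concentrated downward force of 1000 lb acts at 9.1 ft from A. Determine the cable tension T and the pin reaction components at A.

ΣM about A: T·sin58°·11.7 − 900·5.85 − 1000·9.1 = 0 → T = 14365/(11.7·0.848048) = 1447.77 ≈ 1448 lb.
ΣF_x = 0: A_x − T·cos58° = 0 → A_x = 1447.77 × 0.529919 = 767.2 lb.
ΣF_y = 0: A_y + T·sin58° − 900 − 1000 = 0 → A_y = 1900 − 1447.77 × 0.848048 = 672.2 lb.

T = 1448 lb, A_x = 767.2 lb, A_y = 672.2 lb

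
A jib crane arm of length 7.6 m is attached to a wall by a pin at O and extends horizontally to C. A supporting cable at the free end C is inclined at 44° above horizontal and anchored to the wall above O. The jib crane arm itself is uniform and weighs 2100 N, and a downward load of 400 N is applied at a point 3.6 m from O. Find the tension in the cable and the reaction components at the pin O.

T = 1784 N, O_x = 1284 N, O_y = 1261 N

ΣM about O: T·sin44°·7.6 − 2100·3.8 − 400·3.6 = 0 → T = 9420/(7.6·0.694658) = 1784.29 ≈ 1784 N.
ΣF_x = 0: O_x − T·cos44° = 0 → O_x = 1784.29 × 0.71934 = 1284 N.
ΣF_y = 0: O_y + T·sin44° − 2100 − 400 = 0 → O_y = 2500 − 1784.29 × 0.694658 = 1261 N.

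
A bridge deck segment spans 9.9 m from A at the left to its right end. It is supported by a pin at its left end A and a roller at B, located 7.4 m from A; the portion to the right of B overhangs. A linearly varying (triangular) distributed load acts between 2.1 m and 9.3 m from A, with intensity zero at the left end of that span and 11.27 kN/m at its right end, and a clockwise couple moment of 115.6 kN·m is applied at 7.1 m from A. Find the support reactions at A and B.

A_x = 0, A_y = -12.88 kN, B_y = 53.45 kN

Resultant of the triangular load: ½ × 11.27 × 7.2 = 40.572 kN, acting at 6.9 m from A (one-third of the span from the peak).
Taking moments about A: B_y·7.4 − (½·11.27·7.2)·6.9 − 115.6 = 0 → B_y = 395.5468/7.4 = 53.4523 ≈ 53.45 kN.
ΣF_y = 0: A_y + 53.4523 − ½·11.27·7.2 = 0 → A_y = -12.88 kN.
ΣF_x = 0: no horizontal applied forces, so A_x = 0.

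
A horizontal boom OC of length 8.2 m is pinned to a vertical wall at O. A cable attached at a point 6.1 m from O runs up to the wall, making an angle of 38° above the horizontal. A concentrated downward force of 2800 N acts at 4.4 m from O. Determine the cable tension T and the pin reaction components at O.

ΣM about O: T·sin38°·6.1 − 2800·4.4 = 0 → T = 12320/(6.1·0.615661) = 3280.49 ≈ 3280 N.
ΣF_x = 0: O_x − T·cos38° = 0 → O_x = 3280.49 × 0.788011 = 2585 N.
ΣF_y = 0: O_y + T·sin38° − 2800 = 0 → O_y = 2800 − 3280.49 × 0.615661 = 780.3 N.

T = 3280 N, O_x = 2585 N, O_y = 780.3 N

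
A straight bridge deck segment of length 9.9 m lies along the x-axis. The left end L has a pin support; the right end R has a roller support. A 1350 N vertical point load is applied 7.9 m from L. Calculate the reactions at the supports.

L_x = 0, L_y = 272.7 N, R_y = 1077 N

Taking moments about L: R_y·9.9 − 1350·7.9 = 0 → R_y = 10665/9.9 = 1077.27 ≈ 1077 N.
ΣF_y = 0: L_y + 1077.27 − 1350 = 0 → L_y = 272.7 N.
ΣF_x = 0: no horizontal applied forces, so L_x = 0.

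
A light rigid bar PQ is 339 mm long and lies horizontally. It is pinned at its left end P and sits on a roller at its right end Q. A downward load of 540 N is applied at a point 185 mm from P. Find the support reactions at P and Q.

Moments about P: Q_y·339 − 540·185 = 0 → Q_y = 99900/339 = 294.69 ≈ 294.7 N.
ΣF_y = 0: P_y + 294.69 − 540 = 0 → P_y = 245.3 N.
ΣF_x = 0: no horizontal applied forces, so P_x = 0.

P_x = 0, P_y = 245.3 N, Q_y = 294.7 N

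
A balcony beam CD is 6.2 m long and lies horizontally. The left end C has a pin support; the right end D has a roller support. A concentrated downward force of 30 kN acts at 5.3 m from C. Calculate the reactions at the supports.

Moments about C: D_y·6.2 − 30·5.3 = 0 → D_y = 159/6.2 = 25.6452 ≈ 25.65 kN.
ΣF_y = 0: C_y + 25.6452 − 30 = 0 → C_y = 4.355 kN.
ΣF_x = 0: no horizontal applied forces, so C_x = 0.

C_x = 0, C_y = 4.355 kN, D_y = 25.65 kN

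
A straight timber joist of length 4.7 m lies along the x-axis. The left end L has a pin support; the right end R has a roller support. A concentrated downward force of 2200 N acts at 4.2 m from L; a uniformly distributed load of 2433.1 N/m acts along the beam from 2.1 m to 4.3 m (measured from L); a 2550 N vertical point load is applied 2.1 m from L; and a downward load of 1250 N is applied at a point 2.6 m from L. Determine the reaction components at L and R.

L_x = 0, L_y = 3912 N, R_y = 7441 N

Resultant of the distributed load: 2433.1 × 2.2 = 5352.82 N at 3.2 m from L.
Moments about L: R_y·4.7 − 2200·4.2 − (2433.1·2.2)·3.2 − 2550·2.1 − 1250·2.6 = 0 → R_y = 34974.024/4.7 = 7441.28 ≈ 7441 N.
ΣF_y = 0: L_y + 7441.28 − 2200 − 2433.1·2.2 − 2550 − 1250 = 0 → L_y = 3912 N.
ΣF_x = 0: no horizontal applied forces, so L_x = 0.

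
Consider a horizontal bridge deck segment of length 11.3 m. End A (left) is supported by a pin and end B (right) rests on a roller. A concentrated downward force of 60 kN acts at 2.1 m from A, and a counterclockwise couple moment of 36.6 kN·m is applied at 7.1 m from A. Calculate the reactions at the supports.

Moments about A: B_y·11.3 − 60·2.1 + 36.6 = 0 → B_y = 89.4/11.3 = 7.9115 ≈ 7.912 kN.
ΣF_y = 0: A_y + 7.9115 − 60 = 0 → A_y = 52.09 kN.
ΣF_x = 0: no horizontal applied forces, so A_x = 0.

A_x = 0, A_y = 52.09 kN, B_y = 7.912 kN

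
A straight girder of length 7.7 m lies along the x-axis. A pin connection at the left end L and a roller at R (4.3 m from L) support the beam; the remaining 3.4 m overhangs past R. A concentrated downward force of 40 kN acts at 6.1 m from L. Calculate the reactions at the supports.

Taking moments about L: R_y·4.3 − 40·6.1 = 0 → R_y = 244/4.3 = 56.7442 ≈ 56.74 kN.
ΣF_y = 0: L_y + 56.7442 − 40 = 0 → L_y = -16.74 kN.
ΣF_x = 0: no horizontal applied forces, so L_x = 0.

L_x = 0, L_y = -16.74 kN, R_y = 56.74 kN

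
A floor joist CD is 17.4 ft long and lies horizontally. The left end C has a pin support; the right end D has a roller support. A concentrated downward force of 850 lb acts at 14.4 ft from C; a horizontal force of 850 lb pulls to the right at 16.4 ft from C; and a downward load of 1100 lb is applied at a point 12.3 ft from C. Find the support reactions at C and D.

C_x = -850.0 lb, C_y = 469.0 lb, D_y = 1481 lb

Taking moments about C: D_y·17.4 − 850·14.4 − 1100·12.3 = 0 → D_y = 25770/17.4 = 1481.03 ≈ 1481 lb.
ΣF_y = 0: C_y + 1481.03 − 850 − 1100 = 0 → C_y = 469.0 lb.
ΣF_x = 0: C_x + 850 = 0 → C_x = -850.0 lb.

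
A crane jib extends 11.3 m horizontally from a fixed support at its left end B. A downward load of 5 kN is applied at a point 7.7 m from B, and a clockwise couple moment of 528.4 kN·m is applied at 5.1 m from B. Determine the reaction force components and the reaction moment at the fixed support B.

B_x = 0, B_y = 5.000 kN, M_B = 566.9 kN·m

ΣF_x = 0: B_x = 0.
ΣF_y = 0: B_y − 5 = 0 → B_y = 5.000 kN.
ΣM about B: M_B − 5·7.7 − 528.4 = 0 → M_B = 566.9 kN·m.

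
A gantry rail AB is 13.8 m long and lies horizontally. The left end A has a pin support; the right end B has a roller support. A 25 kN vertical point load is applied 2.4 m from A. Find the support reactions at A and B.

A_x = 0, A_y = 20.65 kN, B_y = 4.348 kN

Moments about A: B_y·13.8 − 25·2.4 = 0 → B_y = 60/13.8 = 4.34783 ≈ 4.348 kN.
ΣF_y = 0: A_y + 4.34783 − 25 = 0 → A_y = 20.65 kN.
ΣF_x = 0: no horizontal applied forces, so A_x = 0.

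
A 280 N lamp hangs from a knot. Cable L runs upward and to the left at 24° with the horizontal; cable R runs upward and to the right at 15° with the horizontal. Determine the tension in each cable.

ΣF_x = 0: −T_L·cos24° + T_R·cos15° = 0 → T_R = 0.945772·T_L.
ΣF_y = 0: T_L·sin24° + T_R·sin15° = 280.
Substitute: T_L·(0.406737 + 0.945772·0.258819) = 280 → T_L = 429.764 ≈ 429.8 N.
Then T_R = 0.945772 × 429.764 = 406.5 N.

T_L = 429.8 N, T_R = 406.5 N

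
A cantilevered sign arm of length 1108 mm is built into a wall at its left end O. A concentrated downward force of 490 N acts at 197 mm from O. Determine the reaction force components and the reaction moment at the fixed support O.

ΣF_x = 0: O_x = 0.
ΣF_y = 0: O_y − 490 = 0 → O_y = 490.0 N.
ΣM about O: M_O − 490·197 = 0 → M_O = 96530 N·mm.

O_x = 0, O_y = 490.0 N, M_O = 96530 N·mm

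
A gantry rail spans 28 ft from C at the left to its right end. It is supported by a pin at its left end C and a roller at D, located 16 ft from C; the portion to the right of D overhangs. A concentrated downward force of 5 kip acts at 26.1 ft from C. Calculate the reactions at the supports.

ΣM about C: D_y·16 − 5·26.1 = 0 → D_y = 130.5/16 = 8.15625 ≈ 8.156 kip.
ΣF_y = 0: C_y + 8.15625 − 5 = 0 → C_y = -3.156 kip.
ΣF_x = 0: no horizontal applied forces, so C_x = 0.

C_x = 0, C_y = -3.156 kip, D_y = 8.156 kip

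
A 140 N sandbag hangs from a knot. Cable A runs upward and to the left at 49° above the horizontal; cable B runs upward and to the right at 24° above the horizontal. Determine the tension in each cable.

ΣF_x = 0: −T_A·cos49° + T_B·cos24° = 0 → T_B = 0.718146·T_A.
ΣF_y = 0: T_A·sin49° + T_B·sin24° = 140.
Substitute: T_A·(0.75471 + 0.718146·0.406737) = 140 → T_A = 133.74 ≈ 133.7 N.
Then T_B = 0.718146 × 133.74 = 96.04 N.

T_A = 133.7 N, T_B = 96.04 N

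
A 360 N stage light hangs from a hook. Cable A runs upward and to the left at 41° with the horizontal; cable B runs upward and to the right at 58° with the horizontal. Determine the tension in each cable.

ΣF_x = 0: −T_A·cos41° + T_B·cos58° = 0 → T_B = 1.4242·T_A.
ΣF_y = 0: T_A·sin41° + T_B·sin58° = 360.
Substitute: T_A·(0.656059 + 1.4242·0.848048) = 360 → T_A = 193.149 ≈ 193.1 N.
Then T_B = 1.4242 × 193.149 = 275.1 N.

T_A = 193.1 N, T_B = 275.1 N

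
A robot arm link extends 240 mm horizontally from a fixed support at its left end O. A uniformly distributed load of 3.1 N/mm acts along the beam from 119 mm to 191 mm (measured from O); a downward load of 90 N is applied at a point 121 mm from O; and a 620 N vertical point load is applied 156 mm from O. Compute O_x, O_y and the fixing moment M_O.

O_x = 0, O_y = 933.2 N, M_O = 142200 N·mm

Resultant of the distributed load: 3.1 × 72 = 223.2 N at 155 mm from O.
ΣF_x = 0: O_x = 0.
ΣF_y = 0: O_y − 3.1·72 − 90 − 620 = 0 → O_y = 933.2 N.
ΣM about O: M_O − (3.1·72)·155 − 90·121 − 620·156 = 0 → M_O = 142200 N·mm.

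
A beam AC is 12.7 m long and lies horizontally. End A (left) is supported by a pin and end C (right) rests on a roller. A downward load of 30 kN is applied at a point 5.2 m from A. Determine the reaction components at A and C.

Moments about A: C_y·12.7 − 30·5.2 = 0 → C_y = 156/12.7 = 12.2835 ≈ 12.28 kN.
ΣF_y = 0: A_y + 12.2835 − 30 = 0 → A_y = 17.72 kN.
ΣF_x = 0: no horizontal applied forces, so A_x = 0.

A_x = 0, A_y = 17.72 kN, C_y = 12.28 kN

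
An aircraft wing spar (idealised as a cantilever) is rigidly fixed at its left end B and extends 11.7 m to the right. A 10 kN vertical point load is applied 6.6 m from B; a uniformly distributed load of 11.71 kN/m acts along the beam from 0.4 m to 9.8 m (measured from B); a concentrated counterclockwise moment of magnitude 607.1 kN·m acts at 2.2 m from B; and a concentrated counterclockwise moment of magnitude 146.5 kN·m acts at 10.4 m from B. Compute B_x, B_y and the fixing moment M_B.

B_x = 0, B_y = 120.1 kN, M_B = -126.2 kN·m

Resultant of the distributed load: 11.71 × 9.4 = 110.074 kN at 5.1 m from B.
ΣF_x = 0: B_x = 0.
ΣF_y = 0: B_y − 10 − 11.71·9.4 = 0 → B_y = 120.1 kN.
ΣM about B: M_B − 10·6.6 − (11.71·9.4)·5.1 + 607.1 + 146.5 = 0 → M_B = -126.2 kN·m.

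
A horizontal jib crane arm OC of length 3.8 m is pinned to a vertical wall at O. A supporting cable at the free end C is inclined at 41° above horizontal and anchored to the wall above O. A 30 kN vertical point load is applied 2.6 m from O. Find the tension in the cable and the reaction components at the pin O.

T = 31.29 kN, O_x = 23.61 kN, O_y = 9.474 kN

ΣM about O: T·sin41°·3.8 − 30·2.6 = 0 → T = 78/(3.8·0.656059) = 31.2873 ≈ 31.29 kN.
ΣF_x = 0: O_x − T·cos41° = 0 → O_x = 31.2873 × 0.75471 = 23.61 kN.
ΣF_y = 0: O_y + T·sin41° − 30 = 0 → O_y = 30 − 31.2873 × 0.656059 = 9.474 kN.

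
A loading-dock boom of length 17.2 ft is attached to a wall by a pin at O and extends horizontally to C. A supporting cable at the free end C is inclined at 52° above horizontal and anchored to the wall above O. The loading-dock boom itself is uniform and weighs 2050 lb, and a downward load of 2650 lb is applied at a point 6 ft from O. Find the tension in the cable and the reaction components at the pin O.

ΣM about O: T·sin52°·17.2 − 2050·8.6 − 2650·6 = 0 → T = 33530/(17.2·0.788011) = 2473.85 ≈ 2474 lb.
ΣF_x = 0: O_x − T·cos52° = 0 → O_x = 2473.85 × 0.615661 = 1523 lb.
ΣF_y = 0: O_y + T·sin52° − 2050 − 2650 = 0 → O_y = 4700 − 2473.85 × 0.788011 = 2751 lb.

T = 2474 lb, O_x = 1523 lb, O_y = 2751 lb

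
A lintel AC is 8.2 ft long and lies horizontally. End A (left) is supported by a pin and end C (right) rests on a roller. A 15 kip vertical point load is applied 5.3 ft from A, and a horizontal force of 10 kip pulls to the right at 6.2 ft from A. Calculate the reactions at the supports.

A_x = -10.00 kip, A_y = 5.305 kip, C_y = 9.695 kip

ΣM about A: C_y·8.2 − 15·5.3 = 0 → C_y = 79.5/8.2 = 9.69512 ≈ 9.695 kip.
ΣF_y = 0: A_y + 9.69512 − 15 = 0 → A_y = 5.305 kip.
ΣF_x = 0: A_x + 10 = 0 → A_x = -10.00 kip.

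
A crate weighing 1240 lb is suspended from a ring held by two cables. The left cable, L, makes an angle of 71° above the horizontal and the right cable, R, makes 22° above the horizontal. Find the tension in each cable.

ΣF_x = 0: −T_L·cos71° + T_R·cos22° = 0 → T_R = 0.351137·T_L.
ΣF_y = 0: T_L·sin71° + T_R·sin22° = 1240.
Substitute: T_L·(0.945519 + 0.351137·0.374607) = 1240 → T_L = 1151.28 ≈ 1151 lb.
Then T_R = 0.351137 × 1151.28 = 404.3 lb.

T_L = 1151 lb, T_R = 404.3 lb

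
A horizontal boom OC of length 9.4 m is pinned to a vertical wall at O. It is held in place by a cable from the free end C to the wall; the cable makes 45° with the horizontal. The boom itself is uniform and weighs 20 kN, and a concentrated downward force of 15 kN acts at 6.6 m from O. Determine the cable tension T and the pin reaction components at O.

T = 29.04 kN, O_x = 20.53 kN, O_y = 14.47 kN

ΣM about O: T·sin45°·9.4 − 20·4.7 − 15·6.6 = 0 → T = 193/(9.4·0.707107) = 29.0365 ≈ 29.04 kN.
ΣF_x = 0: O_x − T·cos45° = 0 → O_x = 29.0365 × 0.707107 = 20.53 kN.
ΣF_y = 0: O_y + T·sin45° − 20 − 15 = 0 → O_y = 35 − 29.0365 × 0.707107 = 14.47 kN.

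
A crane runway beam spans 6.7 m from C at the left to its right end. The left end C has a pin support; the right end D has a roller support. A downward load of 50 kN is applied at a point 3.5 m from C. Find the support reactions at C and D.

C_x = 0, C_y = 23.88 kN, D_y = 26.12 kN

Taking moments about C: D_y·6.7 − 50·3.5 = 0 → D_y = 175/6.7 = 26.1194 ≈ 26.12 kN.
ΣF_y = 0: C_y + 26.1194 − 50 = 0 → C_y = 23.88 kN.
ΣF_x = 0: no horizontal applied forces, so C_x = 0.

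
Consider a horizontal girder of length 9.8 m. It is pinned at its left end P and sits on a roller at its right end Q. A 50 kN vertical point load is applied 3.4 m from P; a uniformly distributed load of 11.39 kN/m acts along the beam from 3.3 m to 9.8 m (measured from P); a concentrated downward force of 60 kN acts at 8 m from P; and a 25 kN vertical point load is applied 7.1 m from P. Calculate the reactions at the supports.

Resultant of the distributed load: 11.39 × 6.5 = 74.035 kN at 6.55 m from P.
Taking moments about P: Q_y·9.8 − 50·3.4 − (11.39·6.5)·6.55 − 60·8 − 25·7.1 = 0 → Q_y = 1312.42925/9.8 = 133.921 ≈ 133.9 kN.
ΣF_y = 0: P_y + 133.921 − 50 − 11.39·6.5 − 60 − 25 = 0 → P_y = 75.11 kN.
ΣF_x = 0: no horizontal applied forces, so P_x = 0.

P_x = 0, P_y = 75.11 kN, Q_y = 133.9 kN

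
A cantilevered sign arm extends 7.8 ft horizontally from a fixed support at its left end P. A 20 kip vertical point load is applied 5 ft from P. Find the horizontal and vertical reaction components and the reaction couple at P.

P_x = 0, P_y = 20.00 kip, M_P = 100.0 kip·ft

ΣF_x = 0: P_x = 0.
ΣF_y = 0: P_y − 20 = 0 → P_y = 20.00 kip.
ΣM about P: M_P − 20·5 = 0 → M_P = 100.0 kip·ft.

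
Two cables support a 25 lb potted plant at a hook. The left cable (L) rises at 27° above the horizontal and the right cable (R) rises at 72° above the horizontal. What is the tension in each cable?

T_L = 7.822 lb, T_R = 22.55 lb

ΣF_x = 0: −T_L·cos27° + T_R·cos72° = 0 → T_R = 2.88336·T_L.
ΣF_y = 0: T_L·sin27° + T_R·sin72° = 25.
Substitute: T_L·(0.45399 + 2.88336·0.951057) = 25 → T_L = 7.82172 ≈ 7.822 lb.
Then T_R = 2.88336 × 7.82172 = 22.55 lb.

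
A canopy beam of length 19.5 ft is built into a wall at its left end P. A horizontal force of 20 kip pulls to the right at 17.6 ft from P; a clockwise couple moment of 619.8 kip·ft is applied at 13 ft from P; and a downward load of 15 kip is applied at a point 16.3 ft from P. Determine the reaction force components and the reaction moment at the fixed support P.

ΣF_x = 0: P_x + 20 = 0 → P_x = -20.00 kip.
ΣF_y = 0: P_y − 15 = 0 → P_y = 15.00 kip.
ΣM about P: M_P − 619.8 − 15·16.3 = 0 → M_P = 864.3 kip·ft.

P_x = -20.00 kip, P_y = 15.00 kip, M_P = 864.3 kip·ft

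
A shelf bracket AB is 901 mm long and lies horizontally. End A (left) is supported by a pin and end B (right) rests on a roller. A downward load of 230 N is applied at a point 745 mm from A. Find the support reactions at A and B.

ΣM about A: B_y·901 − 230·745 = 0 → B_y = 171350/901 = 190.178 ≈ 190.2 N.
ΣF_y = 0: A_y + 190.178 − 230 = 0 → A_y = 39.82 N.
ΣF_x = 0: no horizontal applied forces, so A_x = 0.

A_x = 0, A_y = 39.82 N, B_y = 190.2 N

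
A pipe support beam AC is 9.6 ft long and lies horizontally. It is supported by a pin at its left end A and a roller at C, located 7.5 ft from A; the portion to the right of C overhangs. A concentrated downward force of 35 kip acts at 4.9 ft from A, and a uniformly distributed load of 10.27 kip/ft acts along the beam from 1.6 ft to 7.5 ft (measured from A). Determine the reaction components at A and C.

Resultant of the distributed load: 10.27 × 5.9 = 60.593 kip at 4.55 ft from A.
ΣM about A: C_y·7.5 − 35·4.9 − (10.27·5.9)·4.55 = 0 → C_y = 447.19815/7.5 = 59.6264 ≈ 59.63 kip.
ΣF_y = 0: A_y + 59.6264 − 35 − 10.27·5.9 = 0 → A_y = 35.97 kip.
ΣF_x = 0: no horizontal applied forces, so A_x = 0.

A_x = 0, A_y = 35.97 kip, C_y = 59.63 kip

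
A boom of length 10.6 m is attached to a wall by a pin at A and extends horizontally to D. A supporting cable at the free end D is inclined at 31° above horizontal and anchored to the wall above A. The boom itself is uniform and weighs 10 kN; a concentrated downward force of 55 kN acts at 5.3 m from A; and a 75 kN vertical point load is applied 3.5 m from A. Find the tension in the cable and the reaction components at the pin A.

T = 111.2 kN, A_x = 95.30 kN, A_y = 82.74 kN

ΣM about A: T·sin31°·10.6 − 10·5.3 − 55·5.3 − 75·3.5 = 0 → T = 607/(10.6·0.515038) = 111.184 ≈ 111.2 kN.
ΣF_x = 0: A_x − T·cos31° = 0 → A_x = 111.184 × 0.857167 = 95.30 kN.
ΣF_y = 0: A_y + T·sin31° − 10 − 55 − 75 = 0 → A_y = 140 − 111.184 × 0.515038 = 82.74 kN.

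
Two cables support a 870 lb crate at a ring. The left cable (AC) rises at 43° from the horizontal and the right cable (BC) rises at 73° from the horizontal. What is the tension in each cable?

T_AC = 283.0 lb, T_BC = 707.9 lb

ΣF_x = 0: −T_AC·cos43° + T_BC·cos73° = 0 → T_BC = 2.50145·T_AC.
ΣF_y = 0: T_AC·sin43° + T_BC·sin73° = 870.
Substitute: T_AC·(0.681998 + 2.50145·0.956305) = 870 → T_AC = 283.005 ≈ 283.0 lb.
Then T_BC = 2.50145 × 283.005 = 707.9 lb.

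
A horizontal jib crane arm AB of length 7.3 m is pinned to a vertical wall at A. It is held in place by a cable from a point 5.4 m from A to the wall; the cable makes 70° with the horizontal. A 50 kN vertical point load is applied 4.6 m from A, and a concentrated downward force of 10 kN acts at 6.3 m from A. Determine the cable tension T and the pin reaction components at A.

ΣM about A: T·sin70°·5.4 − 50·4.6 − 10·6.3 = 0 → T = 293/(5.4·0.939693) = 57.7415 ≈ 57.74 kN.
ΣF_x = 0: A_x − T·cos70° = 0 → A_x = 57.7415 × 0.34202 = 19.75 kN.
ΣF_y = 0: A_y + T·sin70° − 50 − 10 = 0 → A_y = 60 − 57.7415 × 0.939693 = 5.741 kN.

T = 57.74 kN, A_x = 19.75 kN, A_y = 5.741 kN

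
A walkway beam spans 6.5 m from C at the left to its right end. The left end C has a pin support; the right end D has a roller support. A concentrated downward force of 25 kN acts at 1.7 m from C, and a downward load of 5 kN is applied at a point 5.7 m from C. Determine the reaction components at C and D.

Taking moments about C: D_y·6.5 − 25·1.7 − 5·5.7 = 0 → D_y = 71/6.5 = 10.9231 ≈ 10.92 kN.
ΣF_y = 0: C_y + 10.9231 − 25 − 5 = 0 → C_y = 19.08 kN.
ΣF_x = 0: no horizontal applied forces, so C_x = 0.

C_x = 0, C_y = 19.08 kN, D_y = 10.92 kN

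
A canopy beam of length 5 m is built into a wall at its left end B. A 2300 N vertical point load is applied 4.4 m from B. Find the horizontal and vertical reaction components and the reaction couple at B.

B_x = 0, B_y = 2300 N, M_B = 10120 N·m

ΣF_x = 0: B_x = 0.
ΣF_y = 0: B_y − 2300 = 0 → B_y = 2300 N.
ΣM about B: M_B − 2300·4.4 = 0 → M_B = 10120 N·m.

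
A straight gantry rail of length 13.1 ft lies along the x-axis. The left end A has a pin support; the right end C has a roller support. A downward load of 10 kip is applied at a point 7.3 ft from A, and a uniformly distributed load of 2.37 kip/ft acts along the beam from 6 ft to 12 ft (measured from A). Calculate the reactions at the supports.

A_x = 0, A_y = 8.878 kip, C_y = 15.34 kip

Resultant of the distributed load: 2.37 × 6 = 14.22 kip at 9 ft from A.
Taking moments about A: C_y·13.1 − 10·7.3 − (2.37·6)·9 = 0 → C_y = 200.98/13.1 = 15.342 ≈ 15.34 kip.
ΣF_y = 0: A_y + 15.342 − 10 − 2.37·6 = 0 → A_y = 8.878 kip.
ΣF_x = 0: no horizontal applied forces, so A_x = 0.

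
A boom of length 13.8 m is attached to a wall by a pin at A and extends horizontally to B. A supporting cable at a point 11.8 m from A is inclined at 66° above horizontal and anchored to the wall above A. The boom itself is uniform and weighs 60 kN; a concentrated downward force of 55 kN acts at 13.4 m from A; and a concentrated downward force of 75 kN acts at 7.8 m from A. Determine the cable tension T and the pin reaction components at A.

T = 161.0 kN, A_x = 65.50 kN, A_y = 42.88 kN

ΣM about A: T·sin66°·11.8 − 60·6.9 − 55·13.4 − 75·7.8 = 0 → T = 1736/(11.8·0.913545) = 161.041 ≈ 161.0 kN.
ΣF_x = 0: A_x − T·cos66° = 0 → A_x = 161.041 × 0.406737 = 65.50 kN.
ΣF_y = 0: A_y + T·sin66° − 60 − 55 − 75 = 0 → A_y = 190 − 161.041 × 0.913545 = 42.88 kN.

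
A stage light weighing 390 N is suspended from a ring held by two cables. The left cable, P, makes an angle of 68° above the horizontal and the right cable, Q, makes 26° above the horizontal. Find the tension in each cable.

ΣF_x = 0: −T_P·cos68° + T_Q·cos26° = 0 → T_Q = 0.416788·T_P.
ΣF_y = 0: T_P·sin68° + T_Q·sin26° = 390.
Substitute: T_P·(0.927184 + 0.416788·0.438371) = 390 → T_P = 351.386 ≈ 351.4 N.
Then T_Q = 0.416788 × 351.386 = 146.5 N.

T_P = 351.4 N, T_Q = 146.5 N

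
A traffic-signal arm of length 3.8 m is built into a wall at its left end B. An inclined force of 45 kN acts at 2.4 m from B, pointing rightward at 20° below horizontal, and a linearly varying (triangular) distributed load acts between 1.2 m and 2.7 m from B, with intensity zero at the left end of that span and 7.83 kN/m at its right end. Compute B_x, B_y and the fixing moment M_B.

Resultant of the triangular load: ½ × 7.83 × 1.5 = 5.8725 kN, acting at 2.2 m from B (one-third of the span from the peak).
ΣF_x = 0: B_x + 45·cos20° = 0 → B_x = -42.29 kN.
ΣF_y = 0: B_y − 45·sin20° − ½·7.83·1.5 = 0 → B_y = 21.26 kN.
ΣM about B: M_B − 45·sin20°·2.4 − (½·7.83·1.5)·2.2 = 0 → M_B = 49.86 kN·m.

B_x = -42.29 kN, B_y = 21.26 kN, M_B = 49.86 kN·m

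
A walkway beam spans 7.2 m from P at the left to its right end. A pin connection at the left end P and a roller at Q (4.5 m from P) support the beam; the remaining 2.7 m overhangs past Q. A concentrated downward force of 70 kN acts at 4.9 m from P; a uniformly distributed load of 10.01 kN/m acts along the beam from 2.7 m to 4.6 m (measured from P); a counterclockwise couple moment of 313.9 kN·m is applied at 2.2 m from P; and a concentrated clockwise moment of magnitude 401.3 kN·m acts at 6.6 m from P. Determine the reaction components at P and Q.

Resultant of the distributed load: 10.01 × 1.9 = 19.019 kN at 3.65 m from P.
ΣM about P: Q_y·4.5 − 70·4.9 − (10.01·1.9)·3.65 + 313.9 − 401.3 = 0 → Q_y = 499.81935/4.5 = 111.071 ≈ 111.1 kN.
ΣF_y = 0: P_y + 111.071 − 70 − 10.01·1.9 = 0 → P_y = -22.05 kN.
ΣF_x = 0: no horizontal applied forces, so P_x = 0.

P_x = 0, P_y = -22.05 kN, Q_y = 111.1 kN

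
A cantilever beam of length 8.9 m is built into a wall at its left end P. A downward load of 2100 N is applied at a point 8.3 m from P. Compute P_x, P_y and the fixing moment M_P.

P_x = 0, P_y = 2100 N, M_P = 17430 N·m

ΣF_x = 0: P_x = 0.
ΣF_y = 0: P_y − 2100 = 0 → P_y = 2100 N.
ΣM about P: M_P − 2100·8.3 = 0 → M_P = 17430 N·m.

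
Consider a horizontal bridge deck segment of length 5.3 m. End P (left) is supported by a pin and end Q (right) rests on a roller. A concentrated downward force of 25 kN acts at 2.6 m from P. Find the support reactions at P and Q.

ΣM about P: Q_y·5.3 − 25·2.6 = 0 → Q_y = 65/5.3 = 12.2642 ≈ 12.26 kN.
ΣF_y = 0: P_y + 12.2642 − 25 = 0 → P_y = 12.74 kN.
ΣF_x = 0: no horizontal applied forces, so P_x = 0.

P_x = 0, P_y = 12.74 kN, Q_y = 12.26 kN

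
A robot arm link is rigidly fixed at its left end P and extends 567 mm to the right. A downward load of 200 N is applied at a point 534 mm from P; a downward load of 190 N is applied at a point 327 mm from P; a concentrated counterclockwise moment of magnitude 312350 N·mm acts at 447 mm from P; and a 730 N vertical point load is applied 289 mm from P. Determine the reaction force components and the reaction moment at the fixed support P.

ΣF_x = 0: P_x = 0.
ΣF_y = 0: P_y − 200 − 190 − 730 = 0 → P_y = 1120 N.
ΣM about P: M_P − 200·534 − 190·327 + 312350 − 730·289 = 0 → M_P = 67550 N·mm.

P_x = 0, P_y = 1120 N, M_P = 67550 N·mm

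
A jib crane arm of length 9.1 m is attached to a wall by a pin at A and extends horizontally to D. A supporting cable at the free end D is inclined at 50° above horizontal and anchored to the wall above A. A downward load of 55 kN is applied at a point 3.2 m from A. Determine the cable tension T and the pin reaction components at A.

ΣM about A: T·sin50°·9.1 − 55·3.2 = 0 → T = 176/(9.1·0.766044) = 25.2475 ≈ 25.25 kN.
ΣF_x = 0: A_x − T·cos50° = 0 → A_x = 25.2475 × 0.642788 = 16.23 kN.
ΣF_y = 0: A_y + T·sin50° − 55 = 0 → A_y = 55 − 25.2475 × 0.766044 = 35.66 kN.

T = 25.25 kN, A_x = 16.23 kN, A_y = 35.66 kN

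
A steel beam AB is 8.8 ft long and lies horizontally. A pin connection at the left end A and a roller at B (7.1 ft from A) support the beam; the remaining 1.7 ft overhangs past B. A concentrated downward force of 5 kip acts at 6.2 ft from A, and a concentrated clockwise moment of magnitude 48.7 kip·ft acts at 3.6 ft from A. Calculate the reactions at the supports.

A_x = 0, A_y = -6.225 kip, B_y = 11.23 kip

Moments about A: B_y·7.1 − 5·6.2 − 48.7 = 0 → B_y = 79.7/7.1 = 11.2254 ≈ 11.23 kip.
ΣF_y = 0: A_y + 11.2254 − 5 = 0 → A_y = -6.225 kip.
ΣF_x = 0: no horizontal applied forces, so A_x = 0.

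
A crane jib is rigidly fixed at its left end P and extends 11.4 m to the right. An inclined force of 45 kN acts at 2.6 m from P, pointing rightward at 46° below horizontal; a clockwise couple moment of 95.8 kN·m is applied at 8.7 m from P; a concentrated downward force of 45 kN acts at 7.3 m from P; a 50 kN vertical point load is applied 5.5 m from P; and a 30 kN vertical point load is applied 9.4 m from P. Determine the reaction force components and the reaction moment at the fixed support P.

P_x = -31.26 kN, P_y = 157.4 kN, M_P = 1065 kN·m

ΣF_x = 0: P_x + 45·cos46° = 0 → P_x = -31.26 kN.
ΣF_y = 0: P_y − 45·sin46° − 45 − 50 − 30 = 0 → P_y = 157.4 kN.
ΣM about P: M_P − 45·sin46°·2.6 − 95.8 − 45·7.3 − 50·5.5 − 30·9.4 = 0 → M_P = 1065 kN·m.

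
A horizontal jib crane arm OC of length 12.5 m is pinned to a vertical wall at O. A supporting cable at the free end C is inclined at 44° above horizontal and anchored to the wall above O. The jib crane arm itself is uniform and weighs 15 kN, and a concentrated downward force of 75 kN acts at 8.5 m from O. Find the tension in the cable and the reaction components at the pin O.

ΣM about O: T·sin44°·12.5 − 15·6.25 − 75·8.5 = 0 → T = 731.25/(12.5·0.694658) = 84.2141 ≈ 84.21 kN.
ΣF_x = 0: O_x − T·cos44° = 0 → O_x = 84.2141 × 0.71934 = 60.58 kN.
ΣF_y = 0: O_y + T·sin44° − 15 − 75 = 0 → O_y = 90 − 84.2141 × 0.694658 = 31.50 kN.

T = 84.21 kN, O_x = 60.58 kN, O_y = 31.50 kN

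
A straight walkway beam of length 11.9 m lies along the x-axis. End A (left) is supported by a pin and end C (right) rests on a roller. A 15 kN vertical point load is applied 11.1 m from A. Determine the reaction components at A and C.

A_x = 0, A_y = 1.008 kN, C_y = 13.99 kN

Taking moments about A: C_y·11.9 − 15·11.1 = 0 → C_y = 166.5/11.9 = 13.9916 ≈ 13.99 kN.
ΣF_y = 0: A_y + 13.9916 − 15 = 0 → A_y = 1.008 kN.
ΣF_x = 0: no horizontal applied forces, so A_x = 0.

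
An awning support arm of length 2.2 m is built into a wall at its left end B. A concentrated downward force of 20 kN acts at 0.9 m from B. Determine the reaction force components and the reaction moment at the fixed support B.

B_x = 0, B_y = 20.00 kN, M_B = 18.00 kN·m

ΣF_x = 0: B_x = 0.
ΣF_y = 0: B_y − 20 = 0 → B_y = 20.00 kN.
ΣM about B: M_B − 20·0.9 = 0 → M_B = 18.00 kN·m.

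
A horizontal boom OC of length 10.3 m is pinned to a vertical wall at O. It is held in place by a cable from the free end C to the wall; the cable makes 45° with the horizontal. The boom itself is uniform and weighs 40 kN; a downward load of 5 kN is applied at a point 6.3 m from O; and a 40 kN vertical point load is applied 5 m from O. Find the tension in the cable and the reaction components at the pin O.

T = 60.07 kN, O_x = 42.48 kN, O_y = 42.52 kN

ΣM about O: T·sin45°·10.3 − 40·5.15 − 5·6.3 − 40·5 = 0 → T = 437.5/(10.3·0.707107) = 60.0697 ≈ 60.07 kN.
ΣF_x = 0: O_x − T·cos45° = 0 → O_x = 60.0697 × 0.707107 = 42.48 kN.
ΣF_y = 0: O_y + T·sin45° − 40 − 5 − 40 = 0 → O_y = 85 − 60.0697 × 0.707107 = 42.52 kN.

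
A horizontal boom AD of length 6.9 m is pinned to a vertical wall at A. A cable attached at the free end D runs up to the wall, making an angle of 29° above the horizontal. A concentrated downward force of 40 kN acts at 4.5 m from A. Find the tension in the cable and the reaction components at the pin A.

ΣM about A: T·sin29°·6.9 − 40·4.5 = 0 → T = 180/(6.9·0.48481) = 53.8086 ≈ 53.81 kN.
ΣF_x = 0: A_x − T·cos29° = 0 → A_x = 53.8086 × 0.87462 = 47.06 kN.
ΣF_y = 0: A_y + T·sin29° − 40 = 0 → A_y = 40 − 53.8086 × 0.48481 = 13.91 kN.

T = 53.81 kN, A_x = 47.06 kN, A_y = 13.91 kN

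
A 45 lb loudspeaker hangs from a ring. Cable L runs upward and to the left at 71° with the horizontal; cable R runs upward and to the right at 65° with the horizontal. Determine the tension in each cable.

ΣF_x = 0: −T_L·cos71° + T_R·cos65° = 0 → T_R = 0.77036·T_L.
ΣF_y = 0: T_L·sin71° + T_R·sin65° = 45.
Substitute: T_L·(0.945519 + 0.77036·0.906308) = 45 → T_L = 27.3772 ≈ 27.38 lb.
Then T_R = 0.77036 × 27.3772 = 21.09 lb.

T_L = 27.38 lb, T_R = 21.09 lb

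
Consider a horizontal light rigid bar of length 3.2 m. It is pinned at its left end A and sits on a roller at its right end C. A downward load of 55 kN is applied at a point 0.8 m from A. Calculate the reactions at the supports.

A_x = 0, A_y = 41.25 kN, C_y = 13.75 kN

Taking moments about A: C_y·3.2 − 55·0.8 = 0 → C_y = 44/3.2 = 13.75 kN.
ΣF_y = 0: A_y + 13.75 − 55 = 0 → A_y = 41.25 kN.
ΣF_x = 0: no horizontal applied forces, so A_x = 0.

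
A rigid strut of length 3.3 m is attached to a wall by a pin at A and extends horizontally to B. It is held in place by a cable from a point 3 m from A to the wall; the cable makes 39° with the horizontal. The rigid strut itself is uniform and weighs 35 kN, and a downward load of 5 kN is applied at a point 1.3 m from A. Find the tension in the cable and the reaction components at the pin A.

T = 34.03 kN, A_x = 26.45 kN, A_y = 18.58 kN

ΣM about A: T·sin39°·3 − 35·1.65 − 5·1.3 = 0 → T = 64.25/(3·0.62932) = 34.0314 ≈ 34.03 kN.
ΣF_x = 0: A_x − T·cos39° = 0 → A_x = 34.0314 × 0.777146 = 26.45 kN.
ΣF_y = 0: A_y + T·sin39° − 35 − 5 = 0 → A_y = 40 − 34.0314 × 0.62932 = 18.58 kN.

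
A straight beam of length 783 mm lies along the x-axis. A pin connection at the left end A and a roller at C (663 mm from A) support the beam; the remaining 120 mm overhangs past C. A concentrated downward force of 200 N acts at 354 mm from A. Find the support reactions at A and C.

A_x = 0, A_y = 93.21 N, C_y = 106.8 N

ΣM about A: C_y·663 − 200·354 = 0 → C_y = 70800/663 = 106.787 ≈ 106.8 N.
ΣF_y = 0: A_y + 106.787 − 200 = 0 → A_y = 93.21 N.
ΣF_x = 0: no horizontal applied forces, so A_x = 0.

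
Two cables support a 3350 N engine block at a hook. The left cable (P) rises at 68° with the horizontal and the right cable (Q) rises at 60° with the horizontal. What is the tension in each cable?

T_P = 2126 N, T_Q = 1593 N

ΣF_x = 0: −T_P·cos68° + T_Q·cos60° = 0 → T_Q = 0.749213·T_P.
ΣF_y = 0: T_P·sin68° + T_Q·sin60° = 3350.
Substitute: T_P·(0.927184 + 0.749213·0.866025) = 3350 → T_P = 2125.61 ≈ 2126 N.
Then T_Q = 0.749213 × 2125.61 = 1593 N.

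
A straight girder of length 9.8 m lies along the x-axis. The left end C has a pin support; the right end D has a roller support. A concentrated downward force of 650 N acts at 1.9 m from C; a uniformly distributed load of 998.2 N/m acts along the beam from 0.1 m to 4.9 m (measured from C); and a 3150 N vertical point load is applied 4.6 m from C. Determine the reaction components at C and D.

Resultant of the distributed load: 998.2 × 4.8 = 4791.36 N at 2.5 m from C.
ΣM about C: D_y·9.8 − 650·1.9 − (998.2·4.8)·2.5 − 3150·4.6 = 0 → D_y = 27703.4/9.8 = 2826.88 ≈ 2827 N.
ΣF_y = 0: C_y + 2826.88 − 650 − 998.2·4.8 − 3150 = 0 → C_y = 5764 N.
ΣF_x = 0: no horizontal applied forces, so C_x = 0.

C_x = 0, C_y = 5764 N, D_y = 2827 N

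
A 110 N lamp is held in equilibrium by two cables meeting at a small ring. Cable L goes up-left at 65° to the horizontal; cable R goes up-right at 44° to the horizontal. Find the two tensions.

ΣF_x = 0: −T_L·cos65° + T_R·cos44° = 0 → T_R = 0.587509·T_L.
ΣF_y = 0: T_L·sin65° + T_R·sin44° = 110.
Substitute: T_L·(0.906308 + 0.587509·0.694658) = 110 → T_L = 83.6867 ≈ 83.69 N.
Then T_R = 0.587509 × 83.6867 = 49.17 N.

T_L = 83.69 N, T_R = 49.17 N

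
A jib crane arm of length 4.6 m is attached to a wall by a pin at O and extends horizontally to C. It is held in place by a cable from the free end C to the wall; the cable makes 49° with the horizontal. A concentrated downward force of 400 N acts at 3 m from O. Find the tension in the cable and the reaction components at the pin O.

ΣM about O: T·sin49°·4.6 − 400·3 = 0 → T = 1200/(4.6·0.75471) = 345.655 ≈ 345.7 N.
ΣF_x = 0: O_x − T·cos49° = 0 → O_x = 345.655 × 0.656059 = 226.8 N.
ΣF_y = 0: O_y + T·sin49° − 400 = 0 → O_y = 400 − 345.655 × 0.75471 = 139.1 N.

T = 345.7 N, O_x = 226.8 N, O_y = 139.1 N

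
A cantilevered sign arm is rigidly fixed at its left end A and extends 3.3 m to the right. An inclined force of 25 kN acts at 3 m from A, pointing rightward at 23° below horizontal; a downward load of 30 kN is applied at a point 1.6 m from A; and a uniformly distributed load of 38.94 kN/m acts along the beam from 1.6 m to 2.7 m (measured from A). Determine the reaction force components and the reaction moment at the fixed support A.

A_x = -23.01 kN, A_y = 82.60 kN, M_A = 169.4 kN·m

Resultant of the distributed load: 38.94 × 1.1 = 42.834 kN at 2.15 m from A.
ΣF_x = 0: A_x + 25·cos23° = 0 → A_x = -23.01 kN.
ΣF_y = 0: A_y − 25·sin23° − 30 − 38.94·1.1 = 0 → A_y = 82.60 kN.
ΣM about A: M_A − 25·sin23°·3 − 30·1.6 − (38.94·1.1)·2.15 = 0 → M_A = 169.4 kN·m.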